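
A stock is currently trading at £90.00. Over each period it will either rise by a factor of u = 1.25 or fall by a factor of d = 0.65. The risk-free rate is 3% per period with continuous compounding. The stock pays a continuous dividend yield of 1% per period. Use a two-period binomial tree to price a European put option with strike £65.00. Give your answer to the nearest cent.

£3.73

Per-period risk-free factor R = e^0.03 = 1.0305; dividend-adjusted growth = e^(0.03−0.01) = 1.0202.
Risk-neutral probability p = (1.0202 − 0.65)/(1.25 − 0.65) = 0.3702/0.6000 = 0.6170
Terminal stock prices: S_uu = 140.6, S_ud = 73.12, S_dd = 38.03
Terminal payoffs (K − S): max(-75.62, 0) = 0, max(-8.125, 0) = 0, max(26.97, 0) = 26.97
Node u (S = 112.5): V_u = e^(−0.03)·[0.6170·0.0000 + 0.3830·0.0000] = 0.0000
Node d (S = 58.5): V_d = e^(−0.03)·[0.6170·0.0000 + 0.3830·26.9750] = 10.0260
Node 0 (S = 90): V_0 = e^(−0.03)·[0.6170·0.0000 + 0.3830·10.0260] = 3.7265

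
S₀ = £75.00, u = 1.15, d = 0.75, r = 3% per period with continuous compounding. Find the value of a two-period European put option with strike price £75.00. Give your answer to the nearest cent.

Risk-neutral probability p = (e^0.03 − 0.75)/(1.15 − 0.75) = 0.2805/0.4000 = 0.7011
Terminal stock prices: S_uu = 99.19, S_ud = 64.69, S_dd = 42.19
Terminal payoffs (K − S): max(-24.19, 0) = 0, max(10.31, 0) = 10.31, max(32.81, 0) = 32.81
Node u (S = 86.25): V_u = e^(−0.03)·[0.7011·0.0000 + 0.2989·10.3125] = 2.9909
Node d (S = 56.25): V_d = e^(−0.03)·[0.7011·10.3125 + 0.2989·32.8125] = 16.5334
Node 0 (S = 75): V_0 = e^(−0.03)·[0.7011·2.9909 + 0.2989·16.5334] = 6.8303

£6.83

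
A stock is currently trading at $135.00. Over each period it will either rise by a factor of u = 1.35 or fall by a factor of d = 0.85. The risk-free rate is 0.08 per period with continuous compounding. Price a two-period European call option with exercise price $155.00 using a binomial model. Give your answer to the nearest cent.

$16.89

Risk-neutral probability p = (e^0.08 − 0.85)/(1.35 − 0.85) = 0.2333/0.5000 = 0.4666
Terminal stock prices: S_uu = 246, S_ud = 154.9, S_dd = 97.54
Terminal payoffs (S − K): max(91.04, 0) = 91.04, max(-0.0875, 0) = 0, max(-57.46, 0) = 0
Node u (S = 182.2): V_u = e^(−0.08)·[0.4666·91.0375 + 0.5334·0.0000] = 39.2101
Node d (S = 114.8): V_d = e^(−0.08)·[0.4666·0.0000 + 0.5334·0.0000] = 0.0000
Node 0 (S = 135): V_0 = e^(−0.08)·[0.4666·39.2101 + 0.5334·0.0000] = 16.8879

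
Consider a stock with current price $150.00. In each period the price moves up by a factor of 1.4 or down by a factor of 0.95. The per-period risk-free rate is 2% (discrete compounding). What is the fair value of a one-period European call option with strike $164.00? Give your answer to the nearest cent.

Risk-neutral probability p = (1 + 0.02 − 0.95)/(1.4 − 0.95) = 0.0700/0.4500 = 0.1556
Terminal stock prices: S_u = 210, S_d = 142.5
Terminal payoffs (S − K): max(46, 0) = 46, max(-21.5, 0) = 0
Node 0 (S = 150): V_0 = 1/1.02·[0.1556·46.0000 + 0.8444·0.0000] = 7.0153

$7.02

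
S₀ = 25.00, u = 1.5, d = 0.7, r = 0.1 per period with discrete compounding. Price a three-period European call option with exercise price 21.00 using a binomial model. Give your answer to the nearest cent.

Risk-neutral probability p = (1 + 0.1 − 0.7)/(1.5 − 0.7) = 0.4000/0.8000 = 0.5000
Terminal stock prices: S_uuu = 84.38, S_uud = 39.38, S_udd = 18.37, S_ddd = 8.575
Terminal payoffs (S − K): max(63.38, 0) = 63.38, max(18.38, 0) = 18.38, max(-2.625, 0) = 0, max(-12.43, 0) = 0
Node uu (S = 56.25): V_uu = 1/1.1·[0.5000·63.3750 + 0.5000·18.3750] = 37.1591
Node ud (S = 26.25): V_ud = 1/1.1·[0.5000·18.3750 + 0.5000·0.0000] = 8.3523
Node dd (S = 12.25): V_dd = 1/1.1·[0.5000·0.0000 + 0.5000·0.0000] = 0.0000
Node u (S = 37.5): V_u = 1/1.1·[0.5000·37.1591 + 0.5000·8.3523] = 20.6870
Node d (S = 17.5): V_d = 1/1.1·[0.5000·8.3523 + 0.5000·0.0000] = 3.7965
Node 0 (S = 25): V_0 = 1/1.1·[0.5000·20.6870 + 0.5000·3.7965] = 11.1289

11.13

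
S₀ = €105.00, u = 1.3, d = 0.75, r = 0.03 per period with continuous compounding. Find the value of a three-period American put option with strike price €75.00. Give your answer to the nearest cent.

€3.60

Risk-neutral probability p = (e^0.03 − 0.75)/(1.3 − 0.75) = 0.2805/0.5500 = 0.5099
Terminal stock prices: S_uuu = 230.7, S_uud = 133.1, S_udd = 76.78, S_ddd = 44.3
Terminal payoffs (K − S): max(-155.7, 0) = 0, max(-58.09, 0) = 0, max(-1.781, 0) = 0, max(30.7, 0) = 30.7
Node uu (S = 177.5): continuation = e^(−0.03)·[0.5099·0.0000 + 0.4901·0.0000] = 0.0000; exercise value = 0.0000 ≤ continuation, so V_uu = 0.0000
Node ud (S = 102.4): continuation = e^(−0.03)·[0.5099·0.0000 + 0.4901·0.0000] = 0.0000; exercise value = 0.0000 ≤ continuation, so V_ud = 0.0000
Node dd (S = 59.06): continuation = e^(−0.03)·[0.5099·0.0000 + 0.4901·30.7031] = 14.6024; exercise value = 15.9375 > continuation, so V_dd = 15.9375 (exercise)
Node u (S = 136.5): continuation = e^(−0.03)·[0.5099·0.0000 + 0.4901·0.0000] = 0.0000; exercise value = 0.0000 ≤ continuation, so V_u = 0.0000
Node d (S = 78.75): continuation = e^(−0.03)·[0.5099·0.0000 + 0.4901·15.9375] = 7.5799; exercise value = 0.0000 ≤ continuation, so V_d = 7.5799
Node 0 (S = 105): continuation = e^(−0.03)·[0.5099·0.0000 + 0.4901·7.5799] = 3.6050; exercise value = 0.0000 ≤ continuation, so V_0 = 3.6050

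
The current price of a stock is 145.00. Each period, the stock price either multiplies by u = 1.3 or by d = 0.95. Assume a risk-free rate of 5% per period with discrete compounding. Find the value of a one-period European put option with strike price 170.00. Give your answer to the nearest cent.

Risk-neutral probability p = (1 + 0.05 − 0.95)/(1.3 − 0.95) = 0.1000/0.3500 = 0.2857
Terminal stock prices: S_u = 188.5, S_d = 137.8
Terminal payoffs (K − S): max(-18.5, 0) = 0, max(32.25, 0) = 32.25
Node 0 (S = 145): V_0 = 1/1.05·[0.2857·0.0000 + 0.7143·32.2500] = 21.9388

21.94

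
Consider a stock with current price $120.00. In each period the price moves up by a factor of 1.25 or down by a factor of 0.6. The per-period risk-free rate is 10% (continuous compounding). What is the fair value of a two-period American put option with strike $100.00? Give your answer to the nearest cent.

Risk-neutral probability p = (e^0.1 − 0.6)/(1.25 − 0.6) = 0.5052/0.6500 = 0.7772
Terminal stock prices: S_uu = 187.5, S_ud = 90, S_dd = 43.2
Terminal payoffs (K − S): max(-87.5, 0) = 0, max(10, 0) = 10, max(56.8, 0) = 56.8
Node u (S = 150): continuation = e^(−0.1)·[0.7772·0.0000 + 0.2228·10.0000] = 2.0161; exercise value = 0.0000 ≤ continuation, so V_u = 2.0161
Node d (S = 72): continuation = e^(−0.1)·[0.7772·10.0000 + 0.2228·56.8000] = 18.4837; exercise value = 28.0000 > continuation, so V_d = 28.0000 (exercise)
Node 0 (S = 120): continuation = e^(−0.1)·[0.7772·2.0161 + 0.2228·28.0000] = 7.0629; exercise value = 0.0000 ≤ continuation, so V_0 = 7.0629

$7.06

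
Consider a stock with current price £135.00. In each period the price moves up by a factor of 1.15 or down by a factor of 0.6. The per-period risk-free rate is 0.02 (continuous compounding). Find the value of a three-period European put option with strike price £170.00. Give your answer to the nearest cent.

Risk-neutral probability p = (e^0.02 − 0.6)/(1.15 − 0.6) = 0.4202/0.5500 = 0.7640
Terminal stock prices: S_uuu = 205.3, S_uud = 107.1, S_udd = 55.89, S_ddd = 29.16
Terminal payoffs (K − S): max(-35.32, 0) = 0, max(62.88, 0) = 62.88, max(114.1, 0) = 114.1, max(140.8, 0) = 140.8
Node uu (S = 178.5): V_uu = e^(−0.02)·[0.7640·0.0000 + 0.2360·62.8775] = 14.5451
Node ud (S = 93.15): V_ud = e^(−0.02)·[0.7640·62.8775 + 0.2360·114.1100] = 73.4838
Node dd (S = 48.6): V_dd = e^(−0.02)·[0.7640·114.1100 + 0.2360·140.8400] = 118.0338
Node u (S = 155.2): V_u = e^(−0.02)·[0.7640·14.5451 + 0.2360·73.4838] = 27.8911
Node d (S = 81): V_d = e^(−0.02)·[0.7640·73.4838 + 0.2360·118.0338] = 82.3342
Node 0 (S = 135): V_0 = e^(−0.02)·[0.7640·27.8911 + 0.2360·82.3342] = 39.9328

£39.93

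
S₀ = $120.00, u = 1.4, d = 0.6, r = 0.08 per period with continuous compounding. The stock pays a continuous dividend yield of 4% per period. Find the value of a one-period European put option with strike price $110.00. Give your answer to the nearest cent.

$15.75

Per-period risk-free factor R = e^0.08 = 1.0833; dividend-adjusted growth = e^(0.08−0.04) = 1.0408.
Risk-neutral probability p = (1.0408 − 0.6)/(1.4 − 0.6) = 0.4408/0.8000 = 0.5510
Terminal stock prices: S_u = 168, S_d = 72
Terminal payoffs (K − S): max(-58, 0) = 0, max(38, 0) = 38
Node 0 (S = 120): V_0 = e^(−0.08)·[0.5510·0.0000 + 0.4490·38.0000] = 15.7497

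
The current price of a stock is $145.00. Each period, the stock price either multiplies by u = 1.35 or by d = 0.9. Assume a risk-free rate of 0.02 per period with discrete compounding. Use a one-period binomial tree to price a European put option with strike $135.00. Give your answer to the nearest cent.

Risk-neutral probability p = (1 + 0.02 − 0.9)/(1.35 − 0.9) = 0.1200/0.4500 = 0.2667
Terminal stock prices: S_u = 195.8, S_d = 130.5
Terminal payoffs (K − S): max(-60.75, 0) = 0, max(4.5, 0) = 4.5
Node 0 (S = 145): V_0 = 1/1.02·[0.2667·0.0000 + 0.7333·4.5000] = 3.2353

$3.24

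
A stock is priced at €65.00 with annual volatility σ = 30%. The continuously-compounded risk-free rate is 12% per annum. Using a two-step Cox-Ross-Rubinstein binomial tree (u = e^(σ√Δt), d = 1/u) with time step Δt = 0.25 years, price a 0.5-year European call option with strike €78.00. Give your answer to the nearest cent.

CRR parameters: u = e^(σ√Δt) = e^(0.3·√0.25) = 1.1618, d = 1/u = 0.8607
Per-period rate: rΔt = 0.12·0.25 = 0.03, so R = e^0.03 = 1.0305
Risk-neutral probability p = (e^0.03 − 0.8607)/(1.1618 − 0.8607) = 0.1697/0.3011 = 0.5637
Terminal stock prices: S_uu = 87.74, S_ud = 65, S_dd = 48.15
Terminal payoffs (S − K): max(9.741, 0) = 9.741, max(-13, 0) = 0, max(-29.85, 0) = 0
Node u (S = 75.52): V_u = e^(−0.03)·[0.5637·9.7408 + 0.4363·0.0000] = 5.3287
Node d (S = 55.95): V_d = e^(−0.03)·[0.5637·0.0000 + 0.4363·0.0000] = 0.0000
Node 0 (S = 65): V_0 = e^(−0.03)·[0.5637·5.3287 + 0.4363·0.0000] = 2.9150

€2.92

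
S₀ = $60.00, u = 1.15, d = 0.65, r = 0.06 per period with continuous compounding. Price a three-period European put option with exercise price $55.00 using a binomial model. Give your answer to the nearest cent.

$2.86

Risk-neutral probability p = (e^0.06 − 0.65)/(1.15 − 0.65) = 0.4118/0.5000 = 0.8237
Terminal stock prices: S_uuu = 91.25, S_uud = 51.58, S_udd = 29.15, S_ddd = 16.48
Terminal payoffs (K − S): max(-36.25, 0) = 0, max(3.422, 0) = 3.422, max(25.85, 0) = 25.85, max(38.52, 0) = 38.52
Node uu (S = 79.35): V_uu = e^(−0.06)·[0.8237·0.0000 + 0.1763·3.4225] = 0.5683
Node ud (S = 44.85): V_ud = e^(−0.06)·[0.8237·3.4225 + 0.1763·25.8475] = 6.9470
Node dd (S = 25.35): V_dd = e^(−0.06)·[0.8237·25.8475 + 0.1763·38.5225] = 26.4470
Node u (S = 69): V_u = e^(−0.06)·[0.8237·0.5683 + 0.1763·6.9470] = 1.5945
Node d (S = 39): V_d = e^(−0.06)·[0.8237·6.9470 + 0.1763·26.4470] = 9.7806
Node 0 (S = 60): V_0 = e^(−0.06)·[0.8237·1.5945 + 0.1763·9.7806] = 2.8610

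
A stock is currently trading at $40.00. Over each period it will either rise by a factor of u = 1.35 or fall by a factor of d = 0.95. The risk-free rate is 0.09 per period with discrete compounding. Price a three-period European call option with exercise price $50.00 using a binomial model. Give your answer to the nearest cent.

Risk-neutral probability p = (1 + 0.09 − 0.95)/(1.35 − 0.95) = 0.1400/0.4000 = 0.3500
Terminal stock prices: S_uuu = 98.42, S_uud = 69.25, S_udd = 48.73, S_ddd = 34.29
Terminal payoffs (S − K): max(48.42, 0) = 48.42, max(19.25, 0) = 19.25, max(-1.265, 0) = 0, max(-15.71, 0) = 0
Node uu (S = 72.9): V_uu = 1/1.09·[0.3500·48.4150 + 0.6500·19.2550] = 27.0284
Node ud (S = 51.3): V_ud = 1/1.09·[0.3500·19.2550 + 0.6500·0.0000] = 6.1828
Node dd (S = 36.1): V_dd = 1/1.09·[0.3500·0.0000 + 0.6500·0.0000] = 0.0000
Node u (S = 54): V_u = 1/1.09·[0.3500·27.0284 + 0.6500·6.1828] = 12.3658
Node d (S = 38): V_d = 1/1.09·[0.3500·6.1828 + 0.6500·0.0000] = 1.9853
Node 0 (S = 40): V_0 = 1/1.09·[0.3500·12.3658 + 0.6500·1.9853] = 5.1546

$5.15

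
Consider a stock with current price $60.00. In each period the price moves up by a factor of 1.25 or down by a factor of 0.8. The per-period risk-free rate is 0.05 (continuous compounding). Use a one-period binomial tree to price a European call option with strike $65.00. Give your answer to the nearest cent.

$5.31

Risk-neutral probability p = (e^0.05 − 0.8)/(1.25 − 0.8) = 0.2513/0.4500 = 0.5584
Terminal stock prices: S_u = 75, S_d = 48
Terminal payoffs (S − K): max(10, 0) = 10, max(-17, 0) = 0
Node 0 (S = 60): V_0 = e^(−0.05)·[0.5584·10.0000 + 0.4416·0.0000] = 5.3115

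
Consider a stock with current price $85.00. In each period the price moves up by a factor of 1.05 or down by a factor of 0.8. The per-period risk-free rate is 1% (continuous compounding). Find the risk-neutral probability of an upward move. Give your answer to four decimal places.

Risk-neutral probability p = (e^0.01 − 0.8)/(1.05 − 0.8) = 0.2101/0.2500 = 0.8402

p = 0.8402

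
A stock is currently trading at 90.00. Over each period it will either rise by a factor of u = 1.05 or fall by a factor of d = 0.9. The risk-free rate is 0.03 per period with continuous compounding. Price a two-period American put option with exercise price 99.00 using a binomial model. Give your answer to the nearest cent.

9.00

Risk-neutral probability p = (e^0.03 − 0.9)/(1.05 − 0.9) = 0.1305/0.1500 = 0.8697
Terminal stock prices: S_uu = 99.23, S_ud = 85.05, S_dd = 72.9
Terminal payoffs (K − S): max(-0.225, 0) = 0, max(13.95, 0) = 13.95, max(26.1, 0) = 26.1
Node u (S = 94.5): continuation = e^(−0.03)·[0.8697·0.0000 + 0.1303·13.9500] = 1.7640; exercise value = 4.5000 > continuation, so V_u = 4.5000 (exercise)
Node d (S = 81): continuation = e^(−0.03)·[0.8697·13.9500 + 0.1303·26.1000] = 15.0741; exercise value = 18.0000 > continuation, so V_d = 18.0000 (exercise)
Node 0 (S = 90): continuation = e^(−0.03)·[0.8697·4.5000 + 0.1303·18.0000] = 6.0741; exercise value = 9.0000 > continuation, so V_0 = 9.0000 (exercise)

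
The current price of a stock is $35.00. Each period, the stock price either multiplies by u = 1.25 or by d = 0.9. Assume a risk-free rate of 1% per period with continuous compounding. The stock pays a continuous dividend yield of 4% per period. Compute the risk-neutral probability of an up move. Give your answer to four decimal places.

Per-period risk-free factor R = e^0.01 = 1.0101; dividend-adjusted growth = e^(0.01−0.04) = 0.9704.
Risk-neutral probability p = (0.9704 − 0.9)/(1.25 − 0.9) = 0.0704/0.3500 = 0.2013

p = 0.2013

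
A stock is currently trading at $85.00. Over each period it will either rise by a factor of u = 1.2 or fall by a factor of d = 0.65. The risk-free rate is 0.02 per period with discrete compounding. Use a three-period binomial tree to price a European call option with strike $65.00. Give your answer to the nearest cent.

Risk-neutral probability p = (1 + 0.02 − 0.65)/(1.2 − 0.65) = 0.3700/0.5500 = 0.6727
Terminal stock prices: S_uuu = 146.9, S_uud = 79.56, S_udd = 43.1, S_ddd = 23.34
Terminal payoffs (S − K): max(81.88, 0) = 81.88, max(14.56, 0) = 14.56, max(-21.9, 0) = 0, max(-41.66, 0) = 0
Node uu (S = 122.4): V_uu = 1/1.02·[0.6727·81.8800 + 0.3273·14.5600] = 58.6745
Node ud (S = 66.3): V_ud = 1/1.02·[0.6727·14.5600 + 0.3273·0.0000] = 9.6029
Node dd (S = 35.91): V_dd = 1/1.02·[0.6727·0.0000 + 0.3273·0.0000] = 0.0000
Node u (S = 102): V_u = 1/1.02·[0.6727·58.6745 + 0.3273·9.6029] = 41.7791
Node d (S = 55.25): V_d = 1/1.02·[0.6727·9.6029 + 0.3273·0.0000] = 6.3334
Node 0 (S = 85): V_0 = 1/1.02·[0.6727·41.7791 + 0.3273·6.3334] = 29.5870

$29.59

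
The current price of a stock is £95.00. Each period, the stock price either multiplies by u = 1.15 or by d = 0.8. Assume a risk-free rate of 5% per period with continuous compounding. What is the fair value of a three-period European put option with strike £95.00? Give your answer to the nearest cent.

£4.60

Risk-neutral probability p = (e^0.05 − 0.8)/(1.15 − 0.8) = 0.2513/0.3500 = 0.7179
Terminal stock prices: S_uuu = 144.5, S_uud = 100.5, S_udd = 69.92, S_ddd = 48.64
Terminal payoffs (K − S): max(-49.48, 0) = 0, max(-5.51, 0) = 0, max(25.08, 0) = 25.08, max(46.36, 0) = 46.36
Node uu (S = 125.6): V_uu = e^(−0.05)·[0.7179·0.0000 + 0.2821·0.0000] = 0.0000
Node ud (S = 87.4): V_ud = e^(−0.05)·[0.7179·0.0000 + 0.2821·25.0800] = 6.7296
Node dd (S = 60.8): V_dd = e^(−0.05)·[0.7179·25.0800 + 0.2821·46.3600] = 29.5668
Node u (S = 109.2): V_u = e^(−0.05)·[0.7179·0.0000 + 0.2821·6.7296] = 1.8057
Node d (S = 76): V_d = e^(−0.05)·[0.7179·6.7296 + 0.2821·29.5668] = 12.5292
Node 0 (S = 95): V_0 = e^(−0.05)·[0.7179·1.8057 + 0.2821·12.5292] = 4.5950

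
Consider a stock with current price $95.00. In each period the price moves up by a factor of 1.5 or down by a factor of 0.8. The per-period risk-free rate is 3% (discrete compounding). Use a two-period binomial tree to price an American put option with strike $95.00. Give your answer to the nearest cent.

Risk-neutral probability p = (1 + 0.03 − 0.8)/(1.5 − 0.8) = 0.2300/0.7000 = 0.3286
Terminal stock prices: S_uu = 213.8, S_ud = 114, S_dd = 60.8
Terminal payoffs (K − S): max(-118.8, 0) = 0, max(-19, 0) = 0, max(34.2, 0) = 34.2
Node u (S = 142.5): continuation = 1/1.03·[0.3286·0.0000 + 0.6714·0.0000] = 0.0000; exercise value = 0.0000 ≤ continuation, so V_u = 0.0000
Node d (S = 76): continuation = 1/1.03·[0.3286·0.0000 + 0.6714·34.2000] = 22.2940; exercise value = 19.0000 ≤ continuation, so V_d = 22.2940
Node 0 (S = 95): continuation = 1/1.03·[0.3286·0.0000 + 0.6714·22.2940] = 14.5329; exercise value = 0.0000 ≤ continuation, so V_0 = 14.5329

$14.53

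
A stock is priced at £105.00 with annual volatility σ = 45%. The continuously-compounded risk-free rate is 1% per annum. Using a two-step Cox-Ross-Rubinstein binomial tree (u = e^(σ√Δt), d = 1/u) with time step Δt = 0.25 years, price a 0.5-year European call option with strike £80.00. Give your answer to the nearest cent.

£29.33

CRR parameters: u = e^(σ√Δt) = e^(0.45·√0.25) = 1.2523, d = 1/u = 0.7985
Per-period rate: rΔt = 0.01·0.25 = 0.0025, so R = e^0.0025 = 1.0025
Risk-neutral probability p = (e^0.0025 − 0.7985)/(1.2523 − 0.7985) = 0.2040/0.4538 = 0.4495
Terminal stock prices: S_uu = 164.7, S_ud = 105, S_dd = 66.95
Terminal payoffs (S − K): max(84.67, 0) = 84.67, max(25, 0) = 25, max(-13.05, 0) = 0
Node u (S = 131.5): V_u = e^(−0.0025)·[0.4495·84.6728 + 0.5505·25.0000] = 51.6936
Node d (S = 83.84): V_d = e^(−0.0025)·[0.4495·25.0000 + 0.5505·0.0000] = 11.2095
Node 0 (S = 105): V_0 = e^(−0.0025)·[0.4495·51.6936 + 0.5505·11.2095] = 29.3338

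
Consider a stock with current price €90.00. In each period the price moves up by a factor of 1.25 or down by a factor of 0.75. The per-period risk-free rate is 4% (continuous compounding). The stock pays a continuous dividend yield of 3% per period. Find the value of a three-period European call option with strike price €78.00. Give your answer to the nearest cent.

Per-period risk-free factor R = e^0.04 = 1.0408; dividend-adjusted growth = e^(0.04−0.03) = 1.0101.
Risk-neutral probability p = (1.0101 − 0.75)/(1.25 − 0.75) = 0.2601/0.5000 = 0.5201
Terminal stock prices: S_uuu = 175.8, S_uud = 105.5, S_udd = 63.28, S_ddd = 37.97
Terminal payoffs (S − K): max(97.78, 0) = 97.78, max(27.47, 0) = 27.47, max(-14.72, 0) = 0, max(-40.03, 0) = 0
Node uu (S = 140.6): V_uu = e^(−0.04)·[0.5201·97.7812 + 0.4799·27.4688] = 61.5273
Node ud (S = 84.38): V_ud = e^(−0.04)·[0.5201·27.4688 + 0.4799·0.0000] = 13.7263
Node dd (S = 50.62): V_dd = e^(−0.04)·[0.5201·0.0000 + 0.4799·0.0000] = 0.0000
Node u (S = 112.5): V_u = e^(−0.04)·[0.5201·61.5273 + 0.4799·13.7263] = 37.0746
Node d (S = 67.5): V_d = e^(−0.04)·[0.5201·13.7263 + 0.4799·0.0000] = 6.8591
Node 0 (S = 90): V_0 = e^(−0.04)·[0.5201·37.0746 + 0.4799·6.8591] = 21.6891

€21.69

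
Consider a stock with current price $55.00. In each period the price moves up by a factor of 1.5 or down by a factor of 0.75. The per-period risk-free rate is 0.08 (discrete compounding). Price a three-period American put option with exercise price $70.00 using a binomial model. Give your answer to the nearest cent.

Risk-neutral probability p = (1 + 0.08 − 0.75)/(1.5 − 0.75) = 0.3300/0.7500 = 0.4400
Terminal stock prices: S_uuu = 185.6, S_uud = 92.81, S_udd = 46.41, S_ddd = 23.2
Terminal payoffs (K − S): max(-115.6, 0) = 0, max(-22.81, 0) = 0, max(23.59, 0) = 23.59, max(46.8, 0) = 46.8
Node uu (S = 123.8): continuation = 1/1.08·[0.4400·0.0000 + 0.5600·0.0000] = 0.0000; exercise value = 0.0000 ≤ continuation, so V_uu = 0.0000
Node ud (S = 61.88): continuation = 1/1.08·[0.4400·0.0000 + 0.5600·23.5938] = 12.2338; exercise value = 8.1250 ≤ continuation, so V_ud = 12.2338
Node dd (S = 30.94): continuation = 1/1.08·[0.4400·23.5938 + 0.5600·46.7969] = 33.8773; exercise value = 39.0625 > continuation, so V_dd = 39.0625 (exercise)
Node u (S = 82.5): continuation = 1/1.08·[0.4400·0.0000 + 0.5600·12.2338] = 6.3434; exercise value = 0.0000 ≤ continuation, so V_u = 6.3434
Node d (S = 41.25): continuation = 1/1.08·[0.4400·12.2338 + 0.5600·39.0625] = 25.2388; exercise value = 28.7500 > continuation, so V_d = 28.7500 (exercise)
Node 0 (S = 55): continuation = 1/1.08·[0.4400·6.3434 + 0.5600·28.7500] = 17.4918; exercise value = 15.0000 ≤ continuation, so V_0 = 17.4918

$17.49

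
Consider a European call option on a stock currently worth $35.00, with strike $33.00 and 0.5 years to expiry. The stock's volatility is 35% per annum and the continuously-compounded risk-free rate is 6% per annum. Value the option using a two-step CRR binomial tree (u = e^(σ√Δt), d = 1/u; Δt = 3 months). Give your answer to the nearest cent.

CRR parameters: u = e^(σ√Δt) = e^(0.35·√0.25) = 1.1912, d = 1/u = 0.8395
Per-period rate: rΔt = 0.06·0.25 = 0.015, so R = e^0.015 = 1.0151
Risk-neutral probability p = (e^0.015 − 0.8395)/(1.1912 − 0.8395) = 0.1757/0.3518 = 0.4993
Terminal stock prices: S_uu = 49.67, S_ud = 35, S_dd = 24.66
Terminal payoffs (S − K): max(16.67, 0) = 16.67, max(2, 0) = 2, max(-8.336, 0) = 0
Node u (S = 41.69): V_u = e^(−0.015)·[0.4993·16.6674 + 0.5007·2.0000] = 9.1849
Node d (S = 29.38): V_d = e^(−0.015)·[0.4993·2.0000 + 0.5007·0.0000] = 0.9838
Node 0 (S = 35): V_0 = e^(−0.015)·[0.4993·9.1849 + 0.5007·0.9838] = 5.0032

$5.00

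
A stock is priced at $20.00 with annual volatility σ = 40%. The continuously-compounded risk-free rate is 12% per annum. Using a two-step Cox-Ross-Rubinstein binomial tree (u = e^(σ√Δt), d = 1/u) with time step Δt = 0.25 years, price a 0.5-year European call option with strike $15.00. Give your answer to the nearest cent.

CRR parameters: u = e^(σ√Δt) = e^(0.4·√0.25) = 1.2214, d = 1/u = 0.8187
Per-period rate: rΔt = 0.12·0.25 = 0.03, so R = e^0.03 = 1.0305
Risk-neutral probability p = (e^0.03 − 0.8187)/(1.2214 − 0.8187) = 0.2117/0.4027 = 0.5258
Terminal stock prices: S_uu = 29.84, S_ud = 20, S_dd = 13.41
Terminal payoffs (S − K): max(14.84, 0) = 14.84, max(5, 0) = 5, max(-1.594, 0) = 0
Node u (S = 24.43): V_u = e^(−0.03)·[0.5258·14.8365 + 0.4742·5.0000] = 9.8714
Node d (S = 16.37): V_d = e^(−0.03)·[0.5258·5.0000 + 0.4742·0.0000] = 2.5513
Node 0 (S = 20): V_0 = e^(−0.03)·[0.5258·9.8714 + 0.4742·2.5513] = 6.2110

$6.21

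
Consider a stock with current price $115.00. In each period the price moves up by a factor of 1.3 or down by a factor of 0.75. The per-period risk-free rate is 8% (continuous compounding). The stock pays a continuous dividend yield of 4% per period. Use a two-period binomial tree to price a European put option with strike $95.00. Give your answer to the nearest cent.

$5.74

Per-period risk-free factor R = e^0.08 = 1.0833; dividend-adjusted growth = e^(0.08−0.04) = 1.0408.
Risk-neutral probability p = (1.0408 − 0.75)/(1.3 − 0.75) = 0.2908/0.5500 = 0.5287
Terminal stock prices: S_uu = 194.4, S_ud = 112.1, S_dd = 64.69
Terminal payoffs (K − S): max(-99.35, 0) = 0, max(-17.12, 0) = 0, max(30.31, 0) = 30.31
Node u (S = 149.5): V_u = e^(−0.08)·[0.5287·0.0000 + 0.4713·0.0000] = 0.0000
Node d (S = 86.25): V_d = e^(−0.08)·[0.5287·0.0000 + 0.4713·30.3125] = 13.1866
Node 0 (S = 115): V_0 = e^(−0.08)·[0.5287·0.0000 + 0.4713·13.1866] = 5.7364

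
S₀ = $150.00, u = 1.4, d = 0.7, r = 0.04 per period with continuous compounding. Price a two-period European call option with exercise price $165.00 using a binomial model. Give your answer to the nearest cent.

Risk-neutral probability p = (e^0.04 − 0.7)/(1.4 − 0.7) = 0.3408/0.7000 = 0.4869
Terminal stock prices: S_uu = 294, S_ud = 147, S_dd = 73.5
Terminal payoffs (S − K): max(129, 0) = 129, max(-18, 0) = 0, max(-91.5, 0) = 0
Node u (S = 210): V_u = e^(−0.04)·[0.4869·129.0000 + 0.5131·0.0000] = 60.3439
Node d (S = 105): V_d = e^(−0.04)·[0.4869·0.0000 + 0.5131·0.0000] = 0.0000
Node 0 (S = 150): V_0 = e^(−0.04)·[0.4869·60.3439 + 0.5131·0.0000] = 28.2278

$28.23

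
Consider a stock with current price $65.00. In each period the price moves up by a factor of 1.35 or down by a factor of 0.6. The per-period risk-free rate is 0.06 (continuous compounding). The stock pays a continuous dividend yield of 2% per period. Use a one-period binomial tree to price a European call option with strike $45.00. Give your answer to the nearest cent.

Per-period risk-free factor R = e^0.06 = 1.0618; dividend-adjusted growth = e^(0.06−0.02) = 1.0408.
Risk-neutral probability p = (1.0408 − 0.6)/(1.35 − 0.6) = 0.4408/0.7500 = 0.5877
Terminal stock prices: S_u = 87.75, S_d = 39
Terminal payoffs (S − K): max(42.75, 0) = 42.75, max(-6, 0) = 0
Node 0 (S = 65): V_0 = e^(−0.06)·[0.5877·42.7500 + 0.4123·0.0000] = 23.6630

$23.66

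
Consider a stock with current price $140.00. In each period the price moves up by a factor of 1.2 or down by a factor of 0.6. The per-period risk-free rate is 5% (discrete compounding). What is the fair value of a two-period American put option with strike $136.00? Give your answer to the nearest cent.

Risk-neutral probability p = (1 + 0.05 − 0.6)/(1.2 − 0.6) = 0.4500/0.6000 = 0.7500
Terminal stock prices: S_uu = 201.6, S_ud = 100.8, S_dd = 50.4
Terminal payoffs (K − S): max(-65.6, 0) = 0, max(35.2, 0) = 35.2, max(85.6, 0) = 85.6
Node u (S = 168): continuation = 1/1.05·[0.7500·0.0000 + 0.2500·35.2000] = 8.3810; exercise value = 0.0000 ≤ continuation, so V_u = 8.3810
Node d (S = 84): continuation = 1/1.05·[0.7500·35.2000 + 0.2500·85.6000] = 45.5238; exercise value = 52.0000 > continuation, so V_d = 52.0000 (exercise)
Node 0 (S = 140): continuation = 1/1.05·[0.7500·8.3810 + 0.2500·52.0000] = 18.3673; exercise value = 0.0000 ≤ continuation, so V_0 = 18.3673

$18.37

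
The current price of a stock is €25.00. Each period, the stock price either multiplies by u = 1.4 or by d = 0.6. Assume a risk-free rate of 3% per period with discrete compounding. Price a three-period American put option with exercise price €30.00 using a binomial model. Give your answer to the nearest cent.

€8.92

Risk-neutral probability p = (1 + 0.03 − 0.6)/(1.4 − 0.6) = 0.4300/0.8000 = 0.5375
Terminal stock prices: S_uuu = 68.6, S_uud = 29.4, S_udd = 12.6, S_ddd = 5.4
Terminal payoffs (K − S): max(-38.6, 0) = 0, max(0.6, 0) = 0.6, max(17.4, 0) = 17.4, max(24.6, 0) = 24.6
Node uu (S = 49): continuation = 1/1.03·[0.5375·0.0000 + 0.4625·0.6000] = 0.2694; exercise value = 0.0000 ≤ continuation, so V_uu = 0.2694
Node ud (S = 21): continuation = 1/1.03·[0.5375·0.6000 + 0.4625·17.4000] = 8.1262; exercise value = 9.0000 > continuation, so V_ud = 9.0000 (exercise)
Node dd (S = 9): continuation = 1/1.03·[0.5375·17.4000 + 0.4625·24.6000] = 20.1262; exercise value = 21.0000 > continuation, so V_dd = 21.0000 (exercise)
Node u (S = 35): continuation = 1/1.03·[0.5375·0.2694 + 0.4625·9.0000] = 4.1819; exercise value = 0.0000 ≤ continuation, so V_u = 4.1819
Node d (S = 15): continuation = 1/1.03·[0.5375·9.0000 + 0.4625·21.0000] = 14.1262; exercise value = 15.0000 > continuation, so V_d = 15.0000 (exercise)
Node 0 (S = 25): continuation = 1/1.03·[0.5375·4.1819 + 0.4625·15.0000] = 8.9177; exercise value = 5.0000 ≤ continuation, so V_0 = 8.9177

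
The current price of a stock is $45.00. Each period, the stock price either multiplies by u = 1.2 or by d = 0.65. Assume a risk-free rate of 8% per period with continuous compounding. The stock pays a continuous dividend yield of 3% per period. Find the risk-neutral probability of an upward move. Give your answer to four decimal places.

Per-period risk-free factor R = e^0.08 = 1.0833; dividend-adjusted growth = e^(0.08−0.03) = 1.0513.
Risk-neutral probability p = (1.0513 − 0.65)/(1.2 − 0.65) = 0.4013/0.5500 = 0.7296

p = 0.7296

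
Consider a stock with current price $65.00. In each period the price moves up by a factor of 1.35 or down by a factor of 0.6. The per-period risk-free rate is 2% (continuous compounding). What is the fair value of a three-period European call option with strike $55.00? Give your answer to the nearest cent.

Risk-neutral probability p = (e^0.02 − 0.6)/(1.35 − 0.6) = 0.4202/0.7500 = 0.5603
Terminal stock prices: S_uuu = 159.9, S_uud = 71.08, S_udd = 31.59, S_ddd = 14.04
Terminal payoffs (S − K): max(104.9, 0) = 104.9, max(16.08, 0) = 16.08, max(-23.41, 0) = 0, max(-40.96, 0) = 0
Node uu (S = 118.5): V_uu = e^(−0.02)·[0.5603·104.9244 + 0.4397·16.0775] = 64.5516
Node ud (S = 52.65): V_ud = e^(−0.02)·[0.5603·16.0775 + 0.4397·0.0000] = 8.8294
Node dd (S = 23.4): V_dd = e^(−0.02)·[0.5603·0.0000 + 0.4397·0.0000] = 0.0000
Node u (S = 87.75): V_u = e^(−0.02)·[0.5603·64.5516 + 0.4397·8.8294] = 39.2557
Node d (S = 39): V_d = e^(−0.02)·[0.5603·8.8294 + 0.4397·0.0000] = 4.8489
Node 0 (S = 65): V_0 = e^(−0.02)·[0.5603·39.2557 + 0.4397·4.8489] = 23.6482

$23.65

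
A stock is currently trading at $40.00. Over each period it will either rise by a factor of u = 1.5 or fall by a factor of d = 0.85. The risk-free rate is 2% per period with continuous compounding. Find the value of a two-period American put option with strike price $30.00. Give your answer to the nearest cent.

$0.58

Risk-neutral probability p = (e^0.02 − 0.85)/(1.5 − 0.85) = 0.1702/0.6500 = 0.2618
Terminal stock prices: S_uu = 90, S_ud = 51, S_dd = 28.9
Terminal payoffs (K − S): max(-60, 0) = 0, max(-21, 0) = 0, max(1.1, 0) = 1.1
Node u (S = 60): continuation = e^(−0.02)·[0.2618·0.0000 + 0.7382·0.0000] = 0.0000; exercise value = 0.0000 ≤ continuation, so V_u = 0.0000
Node d (S = 34): continuation = e^(−0.02)·[0.2618·0.0000 + 0.7382·1.1000] = 0.7959; exercise value = 0.0000 ≤ continuation, so V_d = 0.7959
Node 0 (S = 40): continuation = e^(−0.02)·[0.2618·0.0000 + 0.7382·0.7959] = 0.5759; exercise value = 0.0000 ≤ continuation, so V_0 = 0.5759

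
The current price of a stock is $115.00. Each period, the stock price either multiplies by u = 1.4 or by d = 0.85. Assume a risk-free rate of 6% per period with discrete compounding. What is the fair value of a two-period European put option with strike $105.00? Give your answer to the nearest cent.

$7.45

Risk-neutral probability p = (1 + 0.06 − 0.85)/(1.4 − 0.85) = 0.2100/0.5500 = 0.3818
Terminal stock prices: S_uu = 225.4, S_ud = 136.8, S_dd = 83.09
Terminal payoffs (K − S): max(-120.4, 0) = 0, max(-31.85, 0) = 0, max(21.91, 0) = 21.91
Node u (S = 161): V_u = 1/1.06·[0.3818·0.0000 + 0.6182·0.0000] = 0.0000
Node d (S = 97.75): V_d = 1/1.06·[0.3818·0.0000 + 0.6182·21.9125] = 12.7792
Node 0 (S = 115): V_0 = 1/1.06·[0.3818·0.0000 + 0.6182·12.7792] = 7.4527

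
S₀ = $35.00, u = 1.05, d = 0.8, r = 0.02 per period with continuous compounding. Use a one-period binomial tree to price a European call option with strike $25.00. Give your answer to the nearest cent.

$10.50

Risk-neutral probability p = (e^0.02 − 0.8)/(1.05 − 0.8) = 0.2202/0.2500 = 0.8808
Terminal stock prices: S_u = 36.75, S_d = 28
Terminal payoffs (S − K): max(11.75, 0) = 11.75, max(3, 0) = 3
Node 0 (S = 35): V_0 = e^(−0.02)·[0.8808·11.7500 + 0.1192·3.0000] = 10.4950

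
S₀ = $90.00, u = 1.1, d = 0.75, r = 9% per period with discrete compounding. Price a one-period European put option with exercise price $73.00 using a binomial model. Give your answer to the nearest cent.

$0.14

Risk-neutral probability p = (1 + 0.09 − 0.75)/(1.1 − 0.75) = 0.3400/0.3500 = 0.9714
Terminal stock prices: S_u = 99, S_d = 67.5
Terminal payoffs (K − S): max(-26, 0) = 0, max(5.5, 0) = 5.5
Node 0 (S = 90): V_0 = 1/1.09·[0.9714·0.0000 + 0.0286·5.5000] = 0.1442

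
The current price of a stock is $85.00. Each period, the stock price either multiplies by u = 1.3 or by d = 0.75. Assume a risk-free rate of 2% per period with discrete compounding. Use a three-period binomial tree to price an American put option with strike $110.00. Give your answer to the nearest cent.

$29.86

Risk-neutral probability p = (1 + 0.02 − 0.75)/(1.3 − 0.75) = 0.2700/0.5500 = 0.4909
Terminal stock prices: S_uuu = 186.7, S_uud = 107.7, S_udd = 62.16, S_ddd = 35.86
Terminal payoffs (K − S): max(-76.75, 0) = 0, max(2.262, 0) = 2.262, max(47.84, 0) = 47.84, max(74.14, 0) = 74.14
Node uu (S = 143.7): continuation = 1/1.02·[0.4909·0.0000 + 0.5091·2.2625] = 1.1292; exercise value = 0.0000 ≤ continuation, so V_uu = 1.1292
Node ud (S = 82.88): continuation = 1/1.02·[0.4909·2.2625 + 0.5091·47.8438] = 24.9681; exercise value = 27.1250 > continuation, so V_ud = 27.1250 (exercise)
Node dd (S = 47.81): continuation = 1/1.02·[0.4909·47.8438 + 0.5091·74.1406] = 60.0306; exercise value = 62.1875 > continuation, so V_dd = 62.1875 (exercise)
Node u (S = 110.5): continuation = 1/1.02·[0.4909·1.1292 + 0.5091·27.1250] = 14.0818; exercise value = 0.0000 ≤ continuation, so V_u = 14.0818
Node d (S = 63.75): continuation = 1/1.02·[0.4909·27.1250 + 0.5091·62.1875] = 44.0931; exercise value = 46.2500 > continuation, so V_d = 46.2500 (exercise)
Node 0 (S = 85): continuation = 1/1.02·[0.4909·14.0818 + 0.5091·46.2500] = 29.8611; exercise value = 25.0000 ≤ continuation, so V_0 = 29.8611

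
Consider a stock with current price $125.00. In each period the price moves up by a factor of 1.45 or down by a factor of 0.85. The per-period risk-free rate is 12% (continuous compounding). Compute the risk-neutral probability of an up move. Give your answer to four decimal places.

p = 0.4625

Risk-neutral probability p = (e^0.12 − 0.85)/(1.45 − 0.85) = 0.2775/0.6000 = 0.4625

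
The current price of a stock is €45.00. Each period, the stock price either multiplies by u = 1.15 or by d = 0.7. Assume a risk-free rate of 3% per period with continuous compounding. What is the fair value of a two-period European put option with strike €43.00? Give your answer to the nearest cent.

Risk-neutral probability p = (e^0.03 − 0.7)/(1.15 − 0.7) = 0.3305/0.4500 = 0.7343
Terminal stock prices: S_uu = 59.51, S_ud = 36.22, S_dd = 22.05
Terminal payoffs (K − S): max(-16.51, 0) = 0, max(6.775, 0) = 6.775, max(20.95, 0) = 20.95
Node u (S = 51.75): V_u = e^(−0.03)·[0.7343·0.0000 + 0.2657·6.7750] = 1.7466
Node d (S = 31.5): V_d = e^(−0.03)·[0.7343·6.7750 + 0.2657·20.9500] = 10.2292
Node 0 (S = 45): V_0 = e^(−0.03)·[0.7343·1.7466 + 0.2657·10.2292] = 3.8818

€3.88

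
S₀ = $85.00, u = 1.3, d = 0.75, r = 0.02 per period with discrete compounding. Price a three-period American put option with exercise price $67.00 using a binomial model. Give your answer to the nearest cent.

Risk-neutral probability p = (1 + 0.02 − 0.75)/(1.3 − 0.75) = 0.2700/0.5500 = 0.4909
Terminal stock prices: S_uuu = 186.7, S_uud = 107.7, S_udd = 62.16, S_ddd = 35.86
Terminal payoffs (K − S): max(-119.7, 0) = 0, max(-40.74, 0) = 0, max(4.844, 0) = 4.844, max(31.14, 0) = 31.14
Node uu (S = 143.7): continuation = 1/1.02·[0.4909·0.0000 + 0.5091·0.0000] = 0.0000; exercise value = 0.0000 ≤ continuation, so V_uu = 0.0000
Node ud (S = 82.88): continuation = 1/1.02·[0.4909·0.0000 + 0.5091·4.8438] = 2.4176; exercise value = 0.0000 ≤ continuation, so V_ud = 2.4176
Node dd (S = 47.81): continuation = 1/1.02·[0.4909·4.8438 + 0.5091·31.1406] = 17.8738; exercise value = 19.1875 > continuation, so V_dd = 19.1875 (exercise)
Node u (S = 110.5): continuation = 1/1.02·[0.4909·0.0000 + 0.5091·2.4176] = 1.2066; exercise value = 0.0000 ≤ continuation, so V_u = 1.2066
Node d (S = 63.75): continuation = 1/1.02·[0.4909·2.4176 + 0.5091·19.1875] = 10.7402; exercise value = 3.2500 ≤ continuation, so V_d = 10.7402
Node 0 (S = 85): continuation = 1/1.02·[0.4909·1.2066 + 0.5091·10.7402] = 5.9412; exercise value = 0.0000 ≤ continuation, so V_0 = 5.9412

$5.94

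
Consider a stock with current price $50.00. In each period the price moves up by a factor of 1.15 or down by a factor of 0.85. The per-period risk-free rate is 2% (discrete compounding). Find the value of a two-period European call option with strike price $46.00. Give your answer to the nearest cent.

Risk-neutral probability p = (1 + 0.02 − 0.85)/(1.15 − 0.85) = 0.1700/0.3000 = 0.5667
Terminal stock prices: S_uu = 66.12, S_ud = 48.87, S_dd = 36.12
Terminal payoffs (S − K): max(20.12, 0) = 20.12, max(2.875, 0) = 2.875, max(-9.875, 0) = 0
Node u (S = 57.5): V_u = 1/1.02·[0.5667·20.1250 + 0.4333·2.8750] = 12.4020
Node d (S = 42.5): V_d = 1/1.02·[0.5667·2.8750 + 0.4333·0.0000] = 1.5972
Node 0 (S = 50): V_0 = 1/1.02·[0.5667·12.4020 + 0.4333·1.5972] = 7.5685

$7.57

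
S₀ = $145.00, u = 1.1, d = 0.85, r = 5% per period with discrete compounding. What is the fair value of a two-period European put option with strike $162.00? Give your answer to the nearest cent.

Risk-neutral probability p = (1 + 0.05 − 0.85)/(1.1 − 0.85) = 0.2000/0.2500 = 0.8000
Terminal stock prices: S_uu = 175.5, S_ud = 135.6, S_dd = 104.8
Terminal payoffs (K − S): max(-13.45, 0) = 0, max(26.43, 0) = 26.43, max(57.24, 0) = 57.24
Node u (S = 159.5): V_u = 1/1.05·[0.8000·0.0000 + 0.2000·26.4250] = 5.0333
Node d (S = 123.2): V_d = 1/1.05·[0.8000·26.4250 + 0.2000·57.2375] = 31.0357
Node 0 (S = 145): V_0 = 1/1.05·[0.8000·5.0333 + 0.2000·31.0357] = 9.7465

$9.75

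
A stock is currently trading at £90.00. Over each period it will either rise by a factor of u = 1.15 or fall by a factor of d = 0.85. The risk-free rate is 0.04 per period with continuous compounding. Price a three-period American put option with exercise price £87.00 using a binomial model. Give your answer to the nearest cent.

£4.59

Risk-neutral probability p = (e^0.04 − 0.85)/(1.15 − 0.85) = 0.1908/0.3000 = 0.6360
Terminal stock prices: S_uuu = 136.9, S_uud = 101.2, S_udd = 74.78, S_ddd = 55.27
Terminal payoffs (K − S): max(-49.88, 0) = 0, max(-14.17, 0) = 0, max(12.22, 0) = 12.22, max(31.73, 0) = 31.73
Node uu (S = 119): continuation = e^(−0.04)·[0.6360·0.0000 + 0.3640·0.0000] = 0.0000; exercise value = 0.0000 ≤ continuation, so V_uu = 0.0000
Node ud (S = 87.97): continuation = e^(−0.04)·[0.6360·0.0000 + 0.3640·12.2213] = 4.2737; exercise value = 0.0000 ≤ continuation, so V_ud = 4.2737
Node dd (S = 65.02): continuation = e^(−0.04)·[0.6360·12.2213 + 0.3640·31.7288] = 18.5637; exercise value = 21.9750 > continuation, so V_dd = 21.9750 (exercise)
Node u (S = 103.5): continuation = e^(−0.04)·[0.6360·0.0000 + 0.3640·4.2737] = 1.4945; exercise value = 0.0000 ≤ continuation, so V_u = 1.4945
Node d (S = 76.5): continuation = e^(−0.04)·[0.6360·4.2737 + 0.3640·21.9750] = 10.2961; exercise value = 10.5000 > continuation, so V_d = 10.5000 (exercise)
Node 0 (S = 90): continuation = e^(−0.04)·[0.6360·1.4945 + 0.3640·10.5000] = 4.5850; exercise value = 0.0000 ≤ continuation, so V_0 = 4.5850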